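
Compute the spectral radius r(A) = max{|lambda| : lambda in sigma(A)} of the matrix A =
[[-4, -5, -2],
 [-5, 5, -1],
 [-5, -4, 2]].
r(A) ≈ 7.6608

The eigenvalues of A are the roots of its characteristic polynomial. With M = A (coefficients from the trace, the sum of principal 2x2 minors, and det A):
  p(λ) = det(λ I - M) = λ^3 - 3λ^2 - 57λ + 189.
No integer candidate from the rational root theorem (±divisors of 189) is a root, so the roots are irrational. The cubic discriminant is Δ = 407700 > 0, so there are three distinct real roots. p(-8) = -59 and p(-7) = 98 have opposite signs, so a root lies in (-8, -7); Newton's method refines it to λ ≈ -7.6608. p(3) = 18 and p(4) = -23 have opposite signs, so a root lies in (3, 4); Newton's method refines it to λ ≈ 3.3959. p(7) = -14 and p(8) = 53 have opposite signs, so a root lies in (7, 8); Newton's method refines it to λ ≈ 7.265. Check (Vieta): the three roots sum to 3, matching tr M = 3.
Thus the eigenvalues (to 4 decimals) are -7.6608 (modulus 7.6608); 3.3959 (modulus 3.3959); 7.265 (modulus 7.265). The spectral radius is the largest modulus: r(A) ≈ 7.6608. (Cross-check: r(A) ≤ ||A||_2 ≈ 9; equality holds whenever A is normal, though it can also hold for some non-normal A.)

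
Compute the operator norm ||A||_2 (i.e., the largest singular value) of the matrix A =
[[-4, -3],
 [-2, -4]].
||A||_2 = sqrt((45 + sqrt(1625))/2) ≈ 6.5311 (= sqrt(largest eigenvalue of A^T A))

||A||_2 = sigma_max(A) = sqrt(lambda_max(A^T A)). Form the symmetric matrix M = A^T A =
[[20, 20],
 [20, 25]].
Its characteristic polynomial (trace, determinant of M give the coefficients) is
  p(λ) = det(λ I - M) = λ^2 - 45λ + 100.
For λ^2 - 45λ + 100 the discriminant is 1625. It is nonnegative but not a perfect square, so the roots are real and irrational: λ = (45 ± sqrt(1625))/2 ≈ 42.6556, 2.3444.
So the eigenvalues of A^T A are ≈ 2.3444, 42.6556 (all ≥ 0, as they must be for A^T A). The largest is λ_max = (45 + sqrt(1625))/2 ≈ 42.6556, hence ||A||_2 = sqrt(λ_max) = sqrt((45 + sqrt(1625))/2) ≈ 6.5311.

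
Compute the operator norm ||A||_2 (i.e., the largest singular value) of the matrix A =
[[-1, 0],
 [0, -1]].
||A||_2 = 1 (= sqrt(largest eigenvalue of A^T A))

||A||_2 = sigma_max(A) = sqrt(lambda_max(A^T A)). Form the symmetric matrix M = A^T A =
[[1, 0],
 [0, 1]].
Its characteristic polynomial (trace, determinant of M give the coefficients) is
  p(λ) = det(λ I - M) = λ^2 - 2λ + 1.
For λ^2 - 2λ + 1 the discriminant is 0. It is a perfect square (0^2), so the roots are rational: λ = (2 ± 0)/2 = 1, 1.
So the eigenvalues of A^T A are ≈ 1, 1 (all ≥ 0, as they must be for A^T A). The largest is λ_max = 1, hence ||A||_2 = sqrt(λ_max) = 1.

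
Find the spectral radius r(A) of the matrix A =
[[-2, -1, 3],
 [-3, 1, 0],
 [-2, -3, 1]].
r(A) ≈ 3.0366

The eigenvalues of A are the roots of its characteristic polynomial. With M = A (coefficients from the trace, the sum of principal 2x2 minors, and det A):
  p(λ) = det(λ I - M) = λ^3 - 28.
No integer candidate from the rational root theorem (±divisors of 28) is a root, so the roots are irrational. The cubic discriminant is Δ = -21168 < 0, so there is one real root and a complex-conjugate pair. p(3) = -1 and p(4) = 36 have opposite signs, so a root lies in (3, 4); Newton's method refines it to λ ≈ 3.0366. Dividing out (λ - (3.0366)) leaves approximately λ^2 + 3.0366λ + 9.2209. For λ^2 + 3.0366λ + 9.2209 the discriminant is -27.6626. It is negative, so the remaining roots are the complex-conjugate pair λ ≈ -1.5183 ± 2.6298i. Their product equals the constant term, so |λ|^2 ≈ 9.2209 and |λ| ≈ 3.0366.
Thus the eigenvalues (to 4 decimals) are 3.0366 (modulus 3.0366); -1.5183 ± 2.6298i (modulus 3.0366). The spectral radius is the largest modulus: r(A) ≈ 3.0366. (Cross-check: r(A) ≤ ||A||_2 ≈ 5.1; equality holds whenever A is normal, though it can also hold for some non-normal A.)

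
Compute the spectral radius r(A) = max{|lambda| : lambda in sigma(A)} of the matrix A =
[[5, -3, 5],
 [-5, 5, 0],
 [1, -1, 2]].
r(A) ≈ 9.6166

The eigenvalues of A are the roots of its characteristic polynomial. With M = A (coefficients from the trace, the sum of principal 2x2 minors, and det A):
  p(λ) = det(λ I - M) = λ^3 - 12λ^2 + 25λ - 20.
No integer candidate from the rational root theorem (±divisors of 20) is a root, so the roots are irrational. The cubic discriminant is Δ = -13540 < 0, so there is one real root and a complex-conjugate pair. p(9) = -38 and p(10) = 30 have opposite signs, so a root lies in (9, 10); Newton's method refines it to λ ≈ 9.6166. Dividing out (λ - (9.6166)) leaves approximately λ^2 - 2.3834λ + 2.0797. For λ^2 - 2.3834λ + 2.0797 the discriminant is -2.6383. It is negative, so the remaining roots are the complex-conjugate pair λ ≈ 1.1917 ± 0.8121i. Their product equals the constant term, so |λ|^2 ≈ 2.0797 and |λ| ≈ 1.4421.
Thus the eigenvalues (to 4 decimals) are 9.6166 (modulus 9.6166); 1.1917 ± 0.8121i (modulus 1.4421). The spectral radius is the largest modulus: r(A) ≈ 9.6166. (Cross-check: r(A) ≤ ||A||_2 ≈ 9.9547; equality holds whenever A is normal, though it can also hold for some non-normal A.)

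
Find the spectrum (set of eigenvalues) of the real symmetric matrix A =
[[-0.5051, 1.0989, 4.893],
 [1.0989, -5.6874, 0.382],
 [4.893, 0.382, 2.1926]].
sigma(A) ≈ {-6, -4, 6}

A is real symmetric, so its spectrum consists of real eigenvalues. Expanding the characteristic polynomial of the displayed matrix gives
  det(λ I - A) = p(λ) = λ^3 + (4)λ^2 + (-36)λ + (-143.9972).
Solving p(λ) = 0 yields eigenvalues ≈ -6, -4, 6. (A is shown rounded to 4 decimals, so these recover the underlying integer eigenvalues to within that precision.)
Verification: the trace of A = -4 equals the sum of eigenvalues -4, and det(A) ≈ 143.9972 matches the eigenvalue product 144.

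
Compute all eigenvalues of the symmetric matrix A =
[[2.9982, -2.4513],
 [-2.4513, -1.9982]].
sigma(A) ≈ {-3, 4}

A is real symmetric, so its spectrum consists of real eigenvalues. Expanding the characteristic polynomial of the displayed matrix gives
  det(λ I - A) = p(λ) = λ^2 + (-1)λ + (-12).
Solving p(λ) = 0 yields eigenvalues ≈ -3, 4. (A is shown rounded to 4 decimals, so these recover the underlying integer eigenvalues to within that precision.)
Verification: the trace of A = 1 equals the sum of eigenvalues 1, and det(A) ≈ -11.9999 matches the eigenvalue product -12.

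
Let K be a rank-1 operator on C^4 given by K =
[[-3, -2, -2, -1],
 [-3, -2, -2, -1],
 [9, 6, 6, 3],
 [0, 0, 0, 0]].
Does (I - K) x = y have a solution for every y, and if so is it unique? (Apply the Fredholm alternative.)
(I - K) is singular (det(I - K) = 0, i.e. 1 ∈ sigma(K)). (I - K) x = y is solvable iff y ⊥ ker((I - K)^*) = span{(-3, -2, -2, -1)}, i.e. iff -3y_1 - 2y_2 - 2y_3 - y_4 = 0. When solvable, the solutions are x = y + c·(1, 1, -3, 0), c arbitrary (ker(I - K) = span{(1, 1, -3, 0)}, dimension 1).

K has rank 1, so it is an outer product K = u v^T: every row of K is a multiple of one row vector. Reading off the entries, u = (1, 1, -3, 0) and v = (-3, -2, -2, -1) (row i of K equals u_i·v^T). A rank-one matrix u v^T satisfies K u = u (v·u) and kills the (3)-dimensional subspace v^⊥, so its characteristic polynomial is lambda^3 (lambda - v·u) with v·u = tr K = 1. Hence the eigenvalues of I - K are 1 (multiplicity 3) and 1 - (1) = 0, so det(I - K) = 0. (Direct check: I - K =
[[4, 2, 2, 1],
 [3, 3, 2, 1],
 [-9, -6, -5, -3],
 [0, 0, 0, 1]]
has determinant 0.) So 1 is an eigenvalue of K and (I - K) is not invertible. The finite-dimensional Fredholm alternative says: either (I - K) is invertible, or ker(I - K) ≠ {0} and then range(I - K) = ker((I - K)^*)^⊥, with dim ker(I - K) = dim ker((I - K)^*). We are in the second case, so we need both kernels. Kernel of I - K: (I - K) u = u - u (v·u) = u - u = 0, so ker(I - K) = span{u} = span{(1, 1, -3, 0)} (it is exactly 1-dimensional because rank(I - K) = 3). Kernel of the adjoint: K is real, so (I - K)^* = I - K^T = I - v u^T, and (I - v u^T) v = v - v (u·v) = 0; hence ker((I - K)^*) = span{v} = span{(-3, -2, -2, -1)}. Therefore (I - K) x = y is solvable iff <y, v> = 0, i.e. iff -3y_1 - 2y_2 - 2y_3 - y_4 = 0. When this holds, K y = u (v·y) = 0, so (I - K) y = y and x = y is a particular solution; the full solution set is the line x = y + c·u = y + c·(1, 1, -3, 0), c ∈ C.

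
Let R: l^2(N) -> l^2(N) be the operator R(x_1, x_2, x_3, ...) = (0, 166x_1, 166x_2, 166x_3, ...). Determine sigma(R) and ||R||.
sigma(R) = closed disk {z in C : |z| ≤ 166}; ||R|| = 166

Note R = 166·U where U is the unit right shift (U x)_k = x_{k-1} (with x_0 := 0); so ||R|| = 166||U|| and sigma(R) = 166·sigma(U). ||R x||^2 = sum_{k≥1} |166x_k|^2 = 27556||x||^2, so ||R|| = 166 and sigma(R) ⊂ {|z| ≤ 166}. For any |lambda| < 166, the equation (R - lambda I) x = 0 forces x_1 = 0, then 166x_k = lambda x_{k+1} ⇒ x = 0, so R has no eigenvalues. But (R - lambda I) is not surjective for |lambda| < 166: solving (R - lambda I) x = e_1 would require x_n proportional to (lambda/166)^(-n), which is not in l^2. So every |lambda| < 166 lies in the residual spectrum. The boundary |lambda| = 166 is in the approximate point spectrum (the spectrum is closed). Hence sigma(R) is the closed disk of radius 166.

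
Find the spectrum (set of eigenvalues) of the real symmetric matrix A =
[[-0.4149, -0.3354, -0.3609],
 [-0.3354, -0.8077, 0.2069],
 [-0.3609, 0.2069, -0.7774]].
sigma(A) ≈ {-1, 0} (-1 with multiplicity 2)

A is real symmetric, so its spectrum consists of real eigenvalues. Expanding the characteristic polynomial of the displayed matrix gives
  det(λ I - A) = p(λ) = λ^3 + (2)λ^2 + (1)λ + (0).
Solving p(λ) = 0 yields eigenvalues ≈ -1, -1, 0. (A is shown rounded to 4 decimals, so these recover the underlying integer eigenvalues to within that precision.)
Verification: the trace of A = -2 equals the sum of eigenvalues -2, and det(A) ≈ -0.0000 matches the eigenvalue product 0.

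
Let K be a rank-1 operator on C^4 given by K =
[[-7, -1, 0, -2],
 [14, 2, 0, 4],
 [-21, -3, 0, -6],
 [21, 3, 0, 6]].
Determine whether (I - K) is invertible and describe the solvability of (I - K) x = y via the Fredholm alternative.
(I - K) is singular (det(I - K) = 0, i.e. 1 ∈ sigma(K)). (I - K) x = y is solvable iff y ⊥ ker((I - K)^*) = span{(-7, -1, 0, -2)}, i.e. iff -7y_1 - y_2 - 2y_4 = 0. When solvable, the solutions are x = y + c·(1, -2, 3, -3), c arbitrary (ker(I - K) = span{(1, -2, 3, -3)}, dimension 1).

K has rank 1, so it is an outer product K = u v^T: every row of K is a multiple of one row vector. Reading off the entries, u = (1, -2, 3, -3) and v = (-7, -1, 0, -2) (row i of K equals u_i·v^T). A rank-one matrix u v^T satisfies K u = u (v·u) and kills the (3)-dimensional subspace v^⊥, so its characteristic polynomial is lambda^3 (lambda - v·u) with v·u = tr K = 1. Hence the eigenvalues of I - K are 1 (multiplicity 3) and 1 - (1) = 0, so det(I - K) = 0. (Direct check: I - K =
[[8, 1, 0, 2],
 [-14, -1, 0, -4],
 [21, 3, 1, 6],
 [-21, -3, 0, -5]]
has determinant 0.) So 1 is an eigenvalue of K and (I - K) is not invertible. The finite-dimensional Fredholm alternative says: either (I - K) is invertible, or ker(I - K) ≠ {0} and then range(I - K) = ker((I - K)^*)^⊥, with dim ker(I - K) = dim ker((I - K)^*). We are in the second case, so we need both kernels. Kernel of I - K: (I - K) u = u - u (v·u) = u - u = 0, so ker(I - K) = span{u} = span{(1, -2, 3, -3)} (it is exactly 1-dimensional because rank(I - K) = 3). Kernel of the adjoint: K is real, so (I - K)^* = I - K^T = I - v u^T, and (I - v u^T) v = v - v (u·v) = 0; hence ker((I - K)^*) = span{v} = span{(-7, -1, 0, -2)}. Therefore (I - K) x = y is solvable iff <y, v> = 0, i.e. iff -7y_1 - y_2 - 2y_4 = 0. When this holds, K y = u (v·y) = 0, so (I - K) y = y and x = y is a particular solution; the full solution set is the line x = y + c·u = y + c·(1, -2, 3, -3), c ∈ C.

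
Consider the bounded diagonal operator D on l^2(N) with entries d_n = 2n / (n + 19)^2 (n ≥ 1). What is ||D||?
||D|| = 1/38 (attained at n = 19)

For D diagonal, ||D|| = sup_n |d_n|. Treat f(x) = 2x / (x + 19)^2 for real x > 0. By the quotient rule, f'(x) = 2(19 - x)/(x + 19)^3, which is positive for x < 19 and negative for x > 19. So f has a unique maximum at x = 19, and since 19 is a positive integer, the supremum over n ≥ 1 is attained at n = 19: d_19 = 2·19/(19 + 19)^2 = 2·19/1444 = 1/38. Hence ||D|| = 1/38.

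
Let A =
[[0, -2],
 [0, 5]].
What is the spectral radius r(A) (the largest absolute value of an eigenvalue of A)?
r(A) = 5

The eigenvalues of A are the roots of its characteristic polynomial. With M = A (coefficients from the trace and determinant):
  p(λ) = det(λ I - M) = λ^2 - 5λ.
For λ^2 - 5λ the discriminant is 25. It is a perfect square (5^2), so the roots are rational: λ = (5 ± 5)/2 = 5, 0.
Thus the eigenvalues (to 4 decimals) are 5 (modulus 5); 0 (modulus 0). The spectral radius is the largest modulus: r(A) = 5. (Cross-check: r(A) ≤ ||A||_2 ≈ 5.3852; equality holds whenever A is normal, though it can also hold for some non-normal A.)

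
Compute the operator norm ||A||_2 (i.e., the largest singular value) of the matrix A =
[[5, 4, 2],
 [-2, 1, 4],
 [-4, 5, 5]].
||A||_2 ≈ 9.2623 (= sqrt(largest eigenvalue of A^T A))

||A||_2 = sigma_max(A) = sqrt(lambda_max(A^T A)). Form the symmetric matrix M = A^T A =
[[45, -2, -18],
 [-2, 42, 37],
 [-18, 37, 45]].
Its characteristic polynomial (trace, sum of principal 2x2 minors, determinant of M give the coefficients) is
  p(λ) = det(λ I - M) = λ^3 - 132λ^2 + 4108λ - 12321.
No integer candidate from the rational root theorem (±divisors of 12321) is a root, so the roots are irrational. The cubic discriminant is Δ = 19550696837 > 0, so there are three distinct real roots. p(3) = -1158 and p(4) = 2063 have opposite signs, so a root lies in (3, 4); Newton's method refines it to λ ≈ 3.3509. p(42) = 1455 and p(43) = -238 have opposite signs, so a root lies in (42, 43); Newton's method refines it to λ ≈ 42.8597. p(85) = -2716 and p(86) = 751 have opposite signs, so a root lies in (85, 86); Newton's method refines it to λ ≈ 85.7894. Check (Vieta): the three roots sum to 132, matching tr M = 132.
So the eigenvalues of A^T A are ≈ 3.3509, 42.8597, 85.7894 (all ≥ 0, as they must be for A^T A). The largest is λ_max ≈ 85.7894, hence ||A||_2 = sqrt(λ_max) ≈ 9.2623.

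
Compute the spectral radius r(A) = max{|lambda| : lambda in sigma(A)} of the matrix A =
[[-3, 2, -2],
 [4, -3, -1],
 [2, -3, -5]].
r(A) ≈ 5.9833

The eigenvalues of A are the roots of its characteristic polynomial. With M = A (coefficients from the trace, the sum of principal 2x2 minors, and det A):
  p(λ) = det(λ I - M) = λ^3 + 11λ^2 + 32λ - 12.
No integer candidate from the rational root theorem (±divisors of 12) is a root, so the roots are irrational. The cubic discriminant is Δ = -23200 < 0, so there is one real root and a complex-conjugate pair. p(0) = -12 and p(1) = 32 have opposite signs, so a root lies in (0, 1); Newton's method refines it to λ ≈ 0.3352. Dividing out (λ - (0.3352)) leaves approximately λ^2 + 11.3352λ + 35.7996. For λ^2 + 11.3352λ + 35.7996 the discriminant is -14.7115. It is negative, so the remaining roots are the complex-conjugate pair λ ≈ -5.6676 ± 1.9178i. Their product equals the constant term, so |λ|^2 ≈ 35.7996 and |λ| ≈ 5.9833.
Thus the eigenvalues (to 4 decimals) are 0.3352 (modulus 0.3352); -5.6676 ± 1.9178i (modulus 5.9833). The spectral radius is the largest modulus: r(A) ≈ 5.9833. (Cross-check: r(A) ≤ ||A||_2 ≈ 7.6241; equality holds whenever A is normal, though it can also hold for some non-normal A.)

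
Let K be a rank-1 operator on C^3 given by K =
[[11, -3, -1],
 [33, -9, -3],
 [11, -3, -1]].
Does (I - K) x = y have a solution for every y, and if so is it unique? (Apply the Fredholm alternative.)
(I - K) is singular (det(I - K) = 0, i.e. 1 ∈ sigma(K)). (I - K) x = y is solvable iff y ⊥ ker((I - K)^*) = span{(11, -3, -1)}, i.e. iff 11y_1 - 3y_2 - y_3 = 0. When solvable, the solutions are x = y + c·(1, 3, 1), c arbitrary (ker(I - K) = span{(1, 3, 1)}, dimension 1).

K has rank 1, so it is an outer product K = u v^T: every row of K is a multiple of one row vector. Reading off the entries, u = (1, 3, 1) and v = (11, -3, -1) (row i of K equals u_i·v^T). A rank-one matrix u v^T satisfies K u = u (v·u) and kills the (2)-dimensional subspace v^⊥, so its characteristic polynomial is lambda^2 (lambda - v·u) with v·u = tr K = 1. Hence the eigenvalues of I - K are 1 (multiplicity 2) and 1 - (1) = 0, so det(I - K) = 0. (Direct check: I - K =
[[-10, 3, 1],
 [-33, 10, 3],
 [-11, 3, 2]]
has determinant 0.) So 1 is an eigenvalue of K and (I - K) is not invertible. The finite-dimensional Fredholm alternative says: either (I - K) is invertible, or ker(I - K) ≠ {0} and then range(I - K) = ker((I - K)^*)^⊥, with dim ker(I - K) = dim ker((I - K)^*). We are in the second case, so we need both kernels. Kernel of I - K: (I - K) u = u - u (v·u) = u - u = 0, so ker(I - K) = span{u} = span{(1, 3, 1)} (it is exactly 1-dimensional because rank(I - K) = 2). Kernel of the adjoint: K is real, so (I - K)^* = I - K^T = I - v u^T, and (I - v u^T) v = v - v (u·v) = 0; hence ker((I - K)^*) = span{v} = span{(11, -3, -1)}. Therefore (I - K) x = y is solvable iff <y, v> = 0, i.e. iff 11y_1 - 3y_2 - y_3 = 0. When this holds, K y = u (v·y) = 0, so (I - K) y = y and x = y is a particular solution; the full solution set is the line x = y + c·u = y + c·(1, 3, 1), c ∈ C.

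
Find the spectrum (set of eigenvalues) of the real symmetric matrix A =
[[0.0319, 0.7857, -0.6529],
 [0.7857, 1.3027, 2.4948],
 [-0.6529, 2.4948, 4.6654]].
sigma(A) ≈ {-1, 1, 6}

A is real symmetric, so its spectrum consists of real eigenvalues. Expanding the characteristic polynomial of the displayed matrix gives
  det(λ I - A) = p(λ) = λ^3 + (-6)λ^2 + (-1)λ + (6).
Solving p(λ) = 0 yields eigenvalues ≈ -1, 1, 6. (A is shown rounded to 4 decimals, so these recover the underlying integer eigenvalues to within that precision.)
Verification: the trace of A = 6 equals the sum of eigenvalues 6, and det(A) ≈ -5.9996 matches the eigenvalue product -6.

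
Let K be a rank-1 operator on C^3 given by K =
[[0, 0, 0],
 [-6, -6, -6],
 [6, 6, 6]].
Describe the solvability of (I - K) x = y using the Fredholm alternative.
(I - K) is invertible (det(I - K) = 1 ≠ 0), so for every y in C^3 the equation (I - K) x = y has a unique solution.

K has rank 1, so it is an outer product K = u v^T: every row of K is a multiple of one row vector. Reading off the entries, u = (0, 3, -3) and v = (-2, -2, -2) (row i of K equals u_i·v^T). A rank-one matrix u v^T satisfies K u = u (v·u) and kills the (2)-dimensional subspace v^⊥, so its characteristic polynomial is lambda^2 (lambda - v·u) with v·u = tr K = 0. Hence the eigenvalues of I - K are 1 (multiplicity 2) and 1 - (0) = 1, so det(I - K) = 1. (Direct check: I - K =
[[1, 0, 0],
 [6, 7, 6],
 [-6, -6, -5]]
has determinant 1.) The finite-dimensional Fredholm alternative says: either (I - K) is invertible, or ker(I - K) ≠ {0} and then range(I - K) = ker((I - K)^*)^⊥, with dim ker(I - K) = dim ker((I - K)^*). Since det(I - K) ≠ 0, 1 is not an eigenvalue of K and ker(I - K) = {0}, so we are in the first case: for every y there is a unique x = (I - K)^(-1) y. Explicitly, by the Sherman–Morrison formula, (I - u v^T)^(-1) = I + u v^T/(1 - v·u), i.e. (I - K)^(-1) = I + K.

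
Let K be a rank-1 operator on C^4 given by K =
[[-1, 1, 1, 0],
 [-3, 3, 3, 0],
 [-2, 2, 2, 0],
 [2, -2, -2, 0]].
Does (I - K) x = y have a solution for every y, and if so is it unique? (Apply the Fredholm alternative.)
(I - K) is invertible (det(I - K) = -3 ≠ 0), so for every y in C^4 the equation (I - K) x = y has a unique solution.

K has rank 1, so it is an outer product K = u v^T: every row of K is a multiple of one row vector. Reading off the entries, u = (-1, -3, -2, 2) and v = (1, -1, -1, 0) (row i of K equals u_i·v^T). A rank-one matrix u v^T satisfies K u = u (v·u) and kills the (3)-dimensional subspace v^⊥, so its characteristic polynomial is lambda^3 (lambda - v·u) with v·u = tr K = 4. Hence the eigenvalues of I - K are 1 (multiplicity 3) and 1 - (4) = -3, so det(I - K) = -3. (Direct check: I - K =
[[2, -1, -1, 0],
 [3, -2, -3, 0],
 [2, -2, -1, 0],
 [-2, 2, 2, 1]]
has determinant -3.) The finite-dimensional Fredholm alternative says: either (I - K) is invertible, or ker(I - K) ≠ {0} and then range(I - K) = ker((I - K)^*)^⊥, with dim ker(I - K) = dim ker((I - K)^*). Since det(I - K) ≠ 0, 1 is not an eigenvalue of K and ker(I - K) = {0}, so we are in the first case: for every y there is a unique x = (I - K)^(-1) y. Explicitly, by the Sherman–Morrison formula, (I - u v^T)^(-1) = I + u v^T/(1 - v·u), i.e. (I - K)^(-1) = I + K/(-3).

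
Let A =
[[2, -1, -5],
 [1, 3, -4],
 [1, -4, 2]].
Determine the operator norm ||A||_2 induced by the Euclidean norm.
||A||_2 ≈ 7.4162 (= sqrt(largest eigenvalue of A^T A))

||A||_2 = sigma_max(A) = sqrt(lambda_max(A^T A)). Form the symmetric matrix M = A^T A =
[[6, -3, -12],
 [-3, 26, -15],
 [-12, -15, 45]].
Its characteristic polynomial (trace, sum of principal 2x2 minors, determinant of M give the coefficients) is
  p(λ) = det(λ I - M) = λ^3 - 77λ^2 + 1218λ - 441.
No integer candidate from the rational root theorem (±divisors of 441) is a root, so the roots are irrational. The cubic discriminant is Δ = 1501982937 > 0, so there are three distinct real roots. p(0) = -441 and p(1) = 701 have opposite signs, so a root lies in (0, 1); Newton's method refines it to λ ≈ 0.3707. p(21) = 441 and p(22) = -265 have opposite signs, so a root lies in (21, 22); Newton's method refines it to λ ≈ 21.6287. p(55) = -1 and p(56) = 1911 have opposite signs, so a root lies in (55, 56); Newton's method refines it to λ ≈ 55.0005. Check (Vieta): the three roots sum to 77, matching tr M = 77.
So the eigenvalues of A^T A are ≈ 0.3707, 21.6287, 55.0005 (all ≥ 0, as they must be for A^T A). The largest is λ_max ≈ 55.0005, hence ||A||_2 = sqrt(λ_max) ≈ 7.4162.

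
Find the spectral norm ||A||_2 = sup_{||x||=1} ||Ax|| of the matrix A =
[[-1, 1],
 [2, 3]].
||A||_2 = sqrt((15 + sqrt(125))/2) ≈ 3.618 (= sqrt(largest eigenvalue of A^T A))

||A||_2 = sigma_max(A) = sqrt(lambda_max(A^T A)). Form the symmetric matrix M = A^T A =
[[5, 5],
 [5, 10]].
Its characteristic polynomial (trace, determinant of M give the coefficients) is
  p(λ) = det(λ I - M) = λ^2 - 15λ + 25.
For λ^2 - 15λ + 25 the discriminant is 125. It is nonnegative but not a perfect square, so the roots are real and irrational: λ = (15 ± sqrt(125))/2 ≈ 13.0902, 1.9098.
So the eigenvalues of A^T A are ≈ 1.9098, 13.0902 (all ≥ 0, as they must be for A^T A). The largest is λ_max = (15 + sqrt(125))/2 ≈ 13.0902, hence ||A||_2 = sqrt(λ_max) = sqrt((15 + sqrt(125))/2) ≈ 3.618.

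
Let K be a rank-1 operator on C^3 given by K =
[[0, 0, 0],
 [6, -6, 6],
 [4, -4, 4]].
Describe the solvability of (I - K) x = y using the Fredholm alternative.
(I - K) is invertible (det(I - K) = 3 ≠ 0), so for every y in C^3 the equation (I - K) x = y has a unique solution.

K has rank 1, so it is an outer product K = u v^T: every row of K is a multiple of one row vector. Reading off the entries, u = (0, 3, 2) and v = (2, -2, 2) (row i of K equals u_i·v^T). A rank-one matrix u v^T satisfies K u = u (v·u) and kills the (2)-dimensional subspace v^⊥, so its characteristic polynomial is lambda^2 (lambda - v·u) with v·u = tr K = -2. Hence the eigenvalues of I - K are 1 (multiplicity 2) and 1 - (-2) = 3, so det(I - K) = 3. (Direct check: I - K =
[[1, 0, 0],
 [-6, 7, -6],
 [-4, 4, -3]]
has determinant 3.) The finite-dimensional Fredholm alternative says: either (I - K) is invertible, or ker(I - K) ≠ {0} and then range(I - K) = ker((I - K)^*)^⊥, with dim ker(I - K) = dim ker((I - K)^*). Since det(I - K) ≠ 0, 1 is not an eigenvalue of K and ker(I - K) = {0}, so we are in the first case: for every y there is a unique x = (I - K)^(-1) y. Explicitly, by the Sherman–Morrison formula, (I - u v^T)^(-1) = I + u v^T/(1 - v·u), i.e. (I - K)^(-1) = I + K/(3).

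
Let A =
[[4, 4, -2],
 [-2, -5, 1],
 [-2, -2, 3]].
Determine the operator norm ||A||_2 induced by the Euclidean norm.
||A||_2 ≈ 8.7266 (= sqrt(largest eigenvalue of A^T A))

||A||_2 = sigma_max(A) = sqrt(lambda_max(A^T A)). Form the symmetric matrix M = A^T A =
[[24, 30, -16],
 [30, 45, -19],
 [-16, -19, 14]].
Its characteristic polynomial (trace, sum of principal 2x2 minors, determinant of M give the coefficients) is
  p(λ) = det(λ I - M) = λ^3 - 83λ^2 + 529λ - 576.
No integer candidate from the rational root theorem (±divisors of 576) is a root, so the roots are irrational. The cubic discriminant is Δ = 464553669 > 0, so there are three distinct real roots. p(1) = -129 and p(2) = 158 have opposite signs, so a root lies in (1, 2); Newton's method refines it to λ ≈ 1.3846. p(5) = 119 and p(6) = -174 have opposite signs, so a root lies in (5, 6); Newton's method refines it to λ ≈ 5.4626. p(76) = -804 and p(77) = 4583 have opposite signs, so a root lies in (76, 77); Newton's method refines it to λ ≈ 76.1528. Check (Vieta): the three roots sum to 83, matching tr M = 83.
So the eigenvalues of A^T A are ≈ 1.3846, 5.4626, 76.1528 (all ≥ 0, as they must be for A^T A). The largest is λ_max ≈ 76.1528, hence ||A||_2 = sqrt(λ_max) ≈ 8.7266.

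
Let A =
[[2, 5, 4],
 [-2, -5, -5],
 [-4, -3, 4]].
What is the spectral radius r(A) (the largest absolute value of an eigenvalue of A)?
r(A) ≈ 4.3079

The eigenvalues of A are the roots of its characteristic polynomial. With M = A (coefficients from the trace, the sum of principal 2x2 minors, and det A):
  p(λ) = det(λ I - M) = λ^3 - λ^2 - 11λ - 14.
No integer candidate from the rational root theorem (±divisors of 14) is a root, so the roots are irrational. The cubic discriminant is Δ = -2675 < 0, so there is one real root and a complex-conjugate pair. p(4) = -10 and p(5) = 31 have opposite signs, so a root lies in (4, 5); Newton's method refines it to λ ≈ 4.3079. Dividing out (λ - (4.3079)) leaves approximately λ^2 + 3.3079λ + 3.2499. For λ^2 + 3.3079λ + 3.2499 the discriminant is -2.0575. It is negative, so the remaining roots are the complex-conjugate pair λ ≈ -1.6539 ± 0.7172i. Their product equals the constant term, so |λ|^2 ≈ 3.2499 and |λ| ≈ 1.8027.
Thus the eigenvalues (to 4 decimals) are 4.3079 (modulus 4.3079); -1.6539 ± 0.7172i (modulus 1.8027). The spectral radius is the largest modulus: r(A) ≈ 4.3079. (Cross-check: r(A) ≤ ||A||_2 ≈ 9.9764; equality holds whenever A is normal, though it can also hold for some non-normal A.)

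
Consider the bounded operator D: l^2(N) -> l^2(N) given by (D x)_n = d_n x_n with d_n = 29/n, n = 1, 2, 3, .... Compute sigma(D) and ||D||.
sigma(D) = {29/n : n ≥ 1} ∪ {0}; ||D|| = 29

A bounded diagonal operator on l^2 with diagonal entries d_n has spectrum equal to the closure of {d_n : n ≥ 1}: every d_n is an eigenvalue (with eigenvector e_n), so {d_n} ⊂ sigma(D); the spectrum is closed, so its closure is too; and for lambda not in the closure, (D - lambda I) has bounded inverse (the diagonal entries 1/(d_n - lambda) are bounded). For our sequence d_n = 29/n, n = 1, 2, 3, ...:
  - {d_n} = {29/n : n ≥ 1}; the only limit point is 0
  - closure = {29/n : n ≥ 1} ∪ {0}
For the norm: a diagonal operator has ||D|| = sup_n |d_n|. Here d_n = 29/n is positive and decreasing, so sup_n |d_n| = d_1 = 29. So ||D|| = 29.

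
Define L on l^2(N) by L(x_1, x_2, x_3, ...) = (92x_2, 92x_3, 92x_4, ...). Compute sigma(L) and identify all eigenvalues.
sigma(L) = closed disk {z in C : |z| ≤ 92}; sigma_p(L) = open disk {z in C : |z| < 92}

Note L = 92·V where V is the unit left shift (V x)_k = x_{k+1}; so sigma(L) = 92·sigma(V) and ||L|| = 92||V||. ||L x||^2 = 8464sum_{k≥2} |x_k|^2 ≤ 8464||x||^2, with equality on {x : x_1 = 0}, so ||L|| = 92. For any lambda with |lambda| < 92, set r = lambda/92 (|r| < 1); the vector x = (1, r, r^2, ...) is in l^2 and satisfies L x = 92(r, r^2, ...) = lambda x, so lambda is an eigenvalue. On the boundary |lambda| = 92 the geometric series diverges, so no l^2 eigenvector exists, but these lambda lie in the approximate point spectrum. Hence sigma(L) is the closed disk of radius 92 and sigma_p(L) is the open disk.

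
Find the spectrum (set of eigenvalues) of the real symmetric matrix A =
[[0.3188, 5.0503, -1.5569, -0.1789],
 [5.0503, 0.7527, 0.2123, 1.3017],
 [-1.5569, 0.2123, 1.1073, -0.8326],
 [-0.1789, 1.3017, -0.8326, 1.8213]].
sigma(A) ≈ {-5, 1, 2, 6}

A is real symmetric, so its spectrum consists of real eigenvalues. Expanding the characteristic polynomial of the displayed matrix gives
  det(λ I - A) = p(λ) = λ^4 + (-4)λ^3 + (-25)λ^2 + (88)λ + (-60.002).
Solving p(λ) = 0 yields eigenvalues ≈ -5, 1, 2, 6. (A is shown rounded to 4 decimals, so these recover the underlying integer eigenvalues to within that precision.)
Verification: the trace of A = 4 equals the sum of eigenvalues 4, and det(A) ≈ -60.0020 matches the eigenvalue product -60.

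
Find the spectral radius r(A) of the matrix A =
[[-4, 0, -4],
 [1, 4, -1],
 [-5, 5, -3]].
r(A) = 8

The eigenvalues of A are the roots of its characteristic polynomial. With M = A (coefficients from the trace, the sum of principal 2x2 minors, and det A):
  p(λ) = det(λ I - M) = λ^3 + 3λ^2 - 31λ + 72.
By the rational root theorem any rational root is an integer divisor of 72. Testing λ = -8: p(-8) = -512 + 192 + 248 + 72 = 0, so λ = -8 is a root. Dividing out (λ + 8) leaves p(λ) = (λ + 8)(λ^2 - 5λ + 9). For λ^2 - 5λ + 9 the discriminant is -11. It is negative, so the roots are the complex-conjugate pair λ = 5/2 ± (sqrt(11)/2) i ≈ 2.5 ± 1.6583i. For a conjugate pair the product of the roots equals the constant term, so |λ|^2 = 9 and |λ| = sqrt(9) = 3.
Thus the eigenvalues (to 4 decimals) are 2.5 ± 1.6583i (modulus 3); -8 (modulus 8). The spectral radius is the largest modulus: r(A) = 8. (Cross-check: r(A) ≤ ||A||_2 ≈ 9.1502; equality holds whenever A is normal, though it can also hold for some non-normal A.)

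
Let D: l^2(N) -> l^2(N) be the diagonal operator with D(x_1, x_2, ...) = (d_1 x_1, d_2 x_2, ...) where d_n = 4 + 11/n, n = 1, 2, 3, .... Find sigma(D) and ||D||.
sigma(D) = {4 + 11/n : n ≥ 1} ∪ {4}; ||D|| = 15

A bounded diagonal operator on l^2 with diagonal entries d_n has spectrum equal to the closure of {d_n : n ≥ 1}: every d_n is an eigenvalue (with eigenvector e_n), so {d_n} ⊂ sigma(D); the spectrum is closed, so its closure is too; and for lambda not in the closure, (D - lambda I) has bounded inverse (the diagonal entries 1/(d_n - lambda) are bounded). For our sequence d_n = 4 + 11/n, n = 1, 2, 3, ...:
  - {d_n} = {4 + 11/n : n ≥ 1}; the only limit point is 4
  - closure = {4 + 11/n : n ≥ 1} ∪ {4}
For the norm: a diagonal operator has ||D|| = sup_n |d_n|. Here d_n = 4 + 11/n is positive and decreasing, so sup_n |d_n| = d_1 = 4 + 11 = 15. So ||D|| = 15.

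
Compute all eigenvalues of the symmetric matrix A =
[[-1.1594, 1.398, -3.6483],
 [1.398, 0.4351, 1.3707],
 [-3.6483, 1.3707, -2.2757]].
sigma(A) ≈ {-6, 1, 2}

A is real symmetric, so its spectrum consists of real eigenvalues. Expanding the characteristic polynomial of the displayed matrix gives
  det(λ I - A) = p(λ) = λ^3 + (3)λ^2 + (-16)λ + (12).
Solving p(λ) = 0 yields eigenvalues ≈ -6, 1, 2. (A is shown rounded to 4 decimals, so these recover the underlying integer eigenvalues to within that precision.)
Verification: the trace of A = -3 equals the sum of eigenvalues -3, and det(A) ≈ -11.9993 matches the eigenvalue product -12.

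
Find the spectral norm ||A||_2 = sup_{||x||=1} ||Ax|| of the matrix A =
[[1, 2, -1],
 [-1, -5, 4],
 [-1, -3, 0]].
||A||_2 ≈ 7.3683 (= sqrt(largest eigenvalue of A^T A))

||A||_2 = sigma_max(A) = sqrt(lambda_max(A^T A)). Form the symmetric matrix M = A^T A =
[[3, 10, -5],
 [10, 38, -22],
 [-5, -22, 17]].
Its characteristic polynomial (trace, sum of principal 2x2 minors, determinant of M give the coefficients) is
  p(λ) = det(λ I - M) = λ^3 - 58λ^2 + 202λ - 36.
No integer candidate from the rational root theorem (±divisors of 36) is a root, so the roots are irrational. The cubic discriminant is Δ = 83755872 > 0, so there are three distinct real roots. p(0) = -36 and p(1) = 109 have opposite signs, so a root lies in (0, 1); Newton's method refines it to λ ≈ 0.1884. p(3) = 75 and p(4) = -92 have opposite signs, so a root lies in (3, 4); Newton's method refines it to λ ≈ 3.5201. p(54) = -792 and p(55) = 1999 have opposite signs, so a root lies in (54, 55); Newton's method refines it to λ ≈ 54.2916. Check (Vieta): the three roots sum to 58, matching tr M = 58.
So the eigenvalues of A^T A are ≈ 0.1884, 3.5201, 54.2916 (all ≥ 0, as they must be for A^T A). The largest is λ_max ≈ 54.2916, hence ||A||_2 = sqrt(λ_max) ≈ 7.3683.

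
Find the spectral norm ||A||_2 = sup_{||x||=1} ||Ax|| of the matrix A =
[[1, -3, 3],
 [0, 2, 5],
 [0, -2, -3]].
||A||_2 ≈ 6.6988 (= sqrt(largest eigenvalue of A^T A))

||A||_2 = sigma_max(A) = sqrt(lambda_max(A^T A)). Form the symmetric matrix M = A^T A =
[[1, -3, 3],
 [-3, 17, 7],
 [3, 7, 43]].
Its characteristic polynomial (trace, sum of principal 2x2 minors, determinant of M give the coefficients) is
  p(λ) = det(λ I - M) = λ^3 - 61λ^2 + 724λ - 16.
No integer candidate from the rational root theorem (±divisors of 16) is a root, so the roots are irrational. The cubic discriminant is Δ = 430630736 > 0, so there are three distinct real roots. p(0) = -16 and p(1) = 648 have opposite signs, so a root lies in (0, 1); Newton's method refines it to λ ≈ 0.0221. p(16) = 48 and p(17) = -424 have opposite signs, so a root lies in (16, 17); Newton's method refines it to λ ≈ 16.104. p(44) = -1072 and p(45) = 164 have opposite signs, so a root lies in (44, 45); Newton's method refines it to λ ≈ 44.8738. Check (Vieta): the three roots sum to 61, matching tr M = 61.
So the eigenvalues of A^T A are ≈ 0.0221, 16.104, 44.8738 (all ≥ 0, as they must be for A^T A). The largest is λ_max ≈ 44.8738, hence ||A||_2 = sqrt(λ_max) ≈ 6.6988.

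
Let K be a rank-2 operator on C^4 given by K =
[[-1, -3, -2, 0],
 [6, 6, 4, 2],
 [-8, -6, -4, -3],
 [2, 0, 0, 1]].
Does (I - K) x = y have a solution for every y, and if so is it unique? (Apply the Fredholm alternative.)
(I - K) is singular (det(I - K) = 0, i.e. 1 ∈ sigma(K)). (I - K) x = y is solvable iff y ⊥ ker((I - K)^*) = span{(-1, -3, -2, 0)}, i.e. iff -y_1 - 3y_2 - 2y_3 = 0. When solvable, x is determined up to adding multiples of (0, 2, -3, 1) (ker(I - K) = span{(0, 2, -3, 1)}, dimension 1).

K has rank 2 and factors as K = U V^T = u1 v1^T + u2 v2^T with u1 = (0, 2, -3, 1), v1 = (2, 0, 0, 1), u2 = (-1, 2, -2, 0), v2 = (1, 3, 2, 0) (multiplying out reproduces the displayed K). The nonzero eigenvalues of U V^T coincide with those of the 2 x 2 matrix G = V^T U = [[v1·u1, v1·u2], [v2·u1, v2·u2]] = [[1, -2], [0, 1]], and by the Sylvester determinant identity det(I_4 - U V^T) = det(I_2 - V^T U) = det([[0, 2], [0, 0]]) = (0)(0) - (2)(0) = 0. (Direct check: I - K =
[[2, 3, 2, 0],
 [-6, -5, -4, -2],
 [8, 6, 5, 3],
 [-2, 0, 0, 0]]
has determinant 0.) So 1 is an eigenvalue of K and (I - K) is not invertible. The finite-dimensional Fredholm alternative says: either (I - K) is invertible, or ker(I - K) ≠ {0} and then range(I - K) = ker((I - K)^*)^⊥, with dim ker(I - K) = dim ker((I - K)^*). We are in the second case, so we compute both kernels via the 2 x 2 reduction. If (I - U V^T) x = 0 then x = U (V^T x) lies in the column space of U; writing x = U b gives U (I_2 - G) b = 0, and since u1, u2 are independent, (I_2 - G) b = 0. With I_2 - G = [[0, 2], [0, 0]] (singular, as its determinant is 0) a null vector is b = (1, 0), so ker(I - K) = span{1·u1 + (0)·u2} = span{(0, 2, -3, 1)}. For the adjoint, (I - K)^* = I - K^T = I - V U^T, and the same argument gives ker((I - K)^*) = {V a : (I_2 - G)^T a = 0}; (I_2 - G)^T = [[0, 0], [2, 0]] has null vector a = (0, -1), so ker((I - K)^*) = span{0·v1 + (-1)·v2} = span{(-1, -3, -2, 0)}. (Both kernels are 1-dimensional, matching rank(I - K) = 3.) Therefore (I - K) x = y is solvable iff <y, (-1, -3, -2, 0)> = 0, i.e. iff -y_1 - 3y_2 - 2y_3 = 0; when solvable the solution set is the line x_p + c·(0, 2, -3, 1), c ∈ C.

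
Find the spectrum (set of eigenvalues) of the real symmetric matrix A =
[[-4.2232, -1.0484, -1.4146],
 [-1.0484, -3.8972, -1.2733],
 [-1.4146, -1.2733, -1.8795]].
sigma(A) ≈ {-6, -3, -1}

A is real symmetric, so its spectrum consists of real eigenvalues. Expanding the characteristic polynomial of the displayed matrix gives
  det(λ I - A) = p(λ) = λ^3 + (10)λ^2 + (27)λ + (18).
Solving p(λ) = 0 yields eigenvalues ≈ -6, -3, -1. (A is shown rounded to 4 decimals, so these recover the underlying integer eigenvalues to within that precision.)
Verification: the trace of A = -10 equals the sum of eigenvalues -10, and det(A) ≈ -17.9993 matches the eigenvalue product -18.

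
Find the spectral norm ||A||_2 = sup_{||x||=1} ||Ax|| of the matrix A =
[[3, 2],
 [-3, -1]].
||A||_2 = sqrt((23 + sqrt(493))/2) ≈ 4.7541 (= sqrt(largest eigenvalue of A^T A))

||A||_2 = sigma_max(A) = sqrt(lambda_max(A^T A)). Form the symmetric matrix M = A^T A =
[[18, 9],
 [9, 5]].
Its characteristic polynomial (trace, determinant of M give the coefficients) is
  p(λ) = det(λ I - M) = λ^2 - 23λ + 9.
For λ^2 - 23λ + 9 the discriminant is 493. It is nonnegative but not a perfect square, so the roots are real and irrational: λ = (23 ± sqrt(493))/2 ≈ 22.6018, 0.3982.
So the eigenvalues of A^T A are ≈ 0.3982, 22.6018 (all ≥ 0, as they must be for A^T A). The largest is λ_max = (23 + sqrt(493))/2 ≈ 22.6018, hence ||A||_2 = sqrt(λ_max) = sqrt((23 + sqrt(493))/2) ≈ 4.7541.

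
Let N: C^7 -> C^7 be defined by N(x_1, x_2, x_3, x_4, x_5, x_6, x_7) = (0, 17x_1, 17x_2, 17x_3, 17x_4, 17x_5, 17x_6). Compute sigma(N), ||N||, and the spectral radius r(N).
sigma(N) = {0}; ||N|| = 17; r(N) = 0. (N is nilpotent with N^7 = 0.)

On C^7, N is a strictly lower-triangular matrix with 17 on the subdiagonal and zeros elsewhere, so its characteristic polynomial is lambda^7 and every eigenvalue is 0: sigma(N) = {0}. For the operator norm, N e_i = 17e_{i+1} for i = 1, ..., 6 and N e_7 = 0, so the singular values of N are 17 (with multiplicity 6) and 0; hence ||N|| = 17. The spectral radius r(N) = max|lambda| = 0. Note ||N|| > r(N) — characteristic of non-normal nilpotent operators. Indeed N^7 = 0.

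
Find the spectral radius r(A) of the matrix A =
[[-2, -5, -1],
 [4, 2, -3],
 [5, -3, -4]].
r(A) ≈ 4.9593

The eigenvalues of A are the roots of its characteristic polynomial. With M = A (coefficients from the trace, the sum of principal 2x2 minors, and det A):
  p(λ) = det(λ I - M) = λ^3 + 4λ^2 + 12λ - 51.
No integer candidate from the rational root theorem (±divisors of 51) is a root, so the roots are irrational. The cubic discriminant is Δ = -105843 < 0, so there is one real root and a complex-conjugate pair. p(2) = -3 and p(3) = 48 have opposite signs, so a root lies in (2, 3); Newton's method refines it to λ ≈ 2.0736. Dividing out (λ - (2.0736)) leaves approximately λ^2 + 6.0736λ + 24.5945. For λ^2 + 6.0736λ + 24.5945 the discriminant is -61.489. It is negative, so the remaining roots are the complex-conjugate pair λ ≈ -3.0368 ± 3.9207i. Their product equals the constant term, so |λ|^2 ≈ 24.5945 and |λ| ≈ 4.9593.
Thus the eigenvalues (to 4 decimals) are 2.0736 (modulus 2.0736); -3.0368 ± 3.9207i (modulus 4.9593). The spectral radius is the largest modulus: r(A) ≈ 4.9593. (Cross-check: r(A) ≤ ||A||_2 ≈ 8.2199; equality holds whenever A is normal, though it can also hold for some non-normal A.)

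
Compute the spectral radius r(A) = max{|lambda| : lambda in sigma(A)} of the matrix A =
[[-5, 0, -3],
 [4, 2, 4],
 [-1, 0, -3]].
r(A) = 6

The eigenvalues of A are the roots of its characteristic polynomial. With M = A (coefficients from the trace, the sum of principal 2x2 minors, and det A):
  p(λ) = det(λ I - M) = λ^3 + 6λ^2 - 4λ - 24.
By the rational root theorem any rational root is an integer divisor of 24. Testing λ = -6: p(-6) = -216 + 216 + 24 - 24 = 0, so λ = -6 is a root. Dividing out (λ + 6) leaves p(λ) = (λ + 6)(λ^2 - 4). For λ^2 - 4 the discriminant is 16. It is a perfect square (4^2), so the roots are rational: λ = (0 ± 4)/2 = 2, -2.
Thus the eigenvalues (to 4 decimals) are 2 (modulus 2); -2 (modulus 2); -6 (modulus 6). The spectral radius is the largest modulus: r(A) = 6. (Cross-check: r(A) ≤ ||A||_2 ≈ 8.6056; equality holds whenever A is normal, though it can also hold for some non-normal A.)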